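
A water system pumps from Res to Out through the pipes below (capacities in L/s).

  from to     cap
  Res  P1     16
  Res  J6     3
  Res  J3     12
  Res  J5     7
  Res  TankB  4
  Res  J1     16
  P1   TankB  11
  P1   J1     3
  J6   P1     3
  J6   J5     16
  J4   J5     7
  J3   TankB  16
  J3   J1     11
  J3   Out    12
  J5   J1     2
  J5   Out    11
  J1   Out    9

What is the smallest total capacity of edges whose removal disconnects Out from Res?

31

Augment Res→J3→Out: bottleneck 12, flow now 12.
Augment Res→J5→Out: bottleneck 7, flow now 19.
Augment Res→J1→Out: bottleneck 9, flow now 28.
Augment Res→J6→J5→Out: bottleneck 3, flow now 31.
No augmenting path remains; maximum flow = 31.
By max-flow min-cut, the minimum cut capacity equals the max flow.
In the residual graph, reachable from Res: {Res, P1, TankB, J1}.
Min-cut edges: Res→J6 (3), Res→J3 (12), Res→J5 (7), J1→Out (9); capacity 3 + 12 + 7 + 9 = 31.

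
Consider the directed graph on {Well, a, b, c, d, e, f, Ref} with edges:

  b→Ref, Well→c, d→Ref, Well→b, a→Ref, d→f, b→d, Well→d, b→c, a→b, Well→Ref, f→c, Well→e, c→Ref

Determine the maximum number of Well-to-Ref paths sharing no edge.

4

Assign every edge capacity 1; by Menger, the answer equals the max flow.
Path Well→Ref (+1); total 1.
Path Well→b→Ref (+1); total 2.
Path Well→c→Ref (+1); total 3.
Path Well→d→Ref (+1); total 4.
No residual Well→Ref path; max flow = 4.
Certifying cut of size 4: {Well→Ref, Well→b, Well→c, Well→d}.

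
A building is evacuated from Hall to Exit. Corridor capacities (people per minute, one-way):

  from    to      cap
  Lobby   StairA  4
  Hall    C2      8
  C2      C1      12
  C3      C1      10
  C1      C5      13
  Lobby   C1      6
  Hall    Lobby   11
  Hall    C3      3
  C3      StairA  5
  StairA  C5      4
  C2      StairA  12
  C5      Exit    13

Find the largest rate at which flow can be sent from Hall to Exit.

Augment Hall→C3→StairA→C5→Exit: bottleneck 3, flow now 3.
Augment Hall→C2→StairA→C5→Exit: bottleneck 1, flow now 4.
Augment Hall→C2→C1→C5→Exit: bottleneck 7, flow now 11.
Augment Hall→Lobby→C1→C5→Exit: bottleneck 2, flow now 13.
No augmenting path remains; maximum flow = 13.
In the residual graph, reachable from Hall: {Hall, C3, C2, Lobby, StairA, C1, C5}.
Min-cut edges: C5→Exit (13); capacity 13 = 13.
This cut is saturated, so no flow can exceed 13.

13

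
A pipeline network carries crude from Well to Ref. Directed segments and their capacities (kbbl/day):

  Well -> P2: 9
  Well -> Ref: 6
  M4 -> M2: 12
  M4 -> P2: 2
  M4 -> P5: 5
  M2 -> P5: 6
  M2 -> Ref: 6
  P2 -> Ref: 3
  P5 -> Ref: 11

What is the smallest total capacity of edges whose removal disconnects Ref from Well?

Augment Well→Ref: bottleneck 6, flow now 6.
Augment Well→P2→Ref: bottleneck 3, flow now 9.
No augmenting path remains; maximum flow = 9.
By max-flow min-cut, the minimum cut capacity equals the max flow.
In the residual graph, reachable from Well: {Well, P2}.
Min-cut edges: Well→Ref (6), P2→Ref (3); capacity 6 + 3 = 9.

9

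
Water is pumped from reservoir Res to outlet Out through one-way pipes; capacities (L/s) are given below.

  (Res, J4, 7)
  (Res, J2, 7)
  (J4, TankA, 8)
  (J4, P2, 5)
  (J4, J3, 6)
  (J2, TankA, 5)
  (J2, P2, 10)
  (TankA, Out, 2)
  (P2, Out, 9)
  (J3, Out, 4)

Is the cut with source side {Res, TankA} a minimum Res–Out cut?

No — its capacity is 16, but the minimum cut has capacity 14.

Given cut capacity: 7 + 7 + 2 = 16.
Augment Res→J4→TankA→Out: bottleneck 2, flow now 2.
Augment Res→J4→P2→Out: bottleneck 5, flow now 7.
Augment Res→J2→P2→Out: bottleneck 4, flow now 11.
Augment Res→J2→TankA→J4→J3→Out: bottleneck 2, flow now 13. (uses reverse residual edge)
Augment Res→J2→P2→J4→J3→Out: bottleneck 1, flow now 14. (uses reverse residual edge)
No augmenting path remains; maximum flow = 14.
In the residual graph, reachable from Res: {Res}.
Min-cut edges: Res→J4 (7), Res→J2 (7); capacity 7 + 7 = 14.
Cut capacity 16 exceeds the max flow 14, so it is not minimum.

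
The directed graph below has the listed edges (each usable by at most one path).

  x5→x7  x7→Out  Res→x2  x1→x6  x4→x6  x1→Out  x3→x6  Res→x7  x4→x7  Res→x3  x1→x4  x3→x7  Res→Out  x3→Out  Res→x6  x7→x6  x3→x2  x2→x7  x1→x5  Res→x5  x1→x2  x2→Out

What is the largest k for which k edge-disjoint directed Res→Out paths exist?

4

Assign every edge capacity 1; by Menger, the answer equals the max flow.
Path Res→Out (+1); total 1.
Path Res→x2→Out (+1); total 2.
Path Res→x3→Out (+1); total 3.
Path Res→x7→Out (+1); total 4.
No residual Res→Out path; max flow = 4.
Certifying cut of size 4: {Res→Out, Res→x2, Res→x3, x7→Out}.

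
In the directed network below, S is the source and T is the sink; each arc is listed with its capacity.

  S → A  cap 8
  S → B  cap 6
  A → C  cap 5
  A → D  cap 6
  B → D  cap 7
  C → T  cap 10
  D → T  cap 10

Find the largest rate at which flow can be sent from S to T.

14

Augment S→A→C→T: bottleneck 5, flow now 5.
Augment S→A→D→T: bottleneck 3, flow now 8.
Augment S→B→D→T: bottleneck 6, flow now 14.
No augmenting path remains; maximum flow = 14.
In the residual graph, reachable from S: {S}.
Min-cut edges: S→A (8), S→B (6); capacity 8 + 6 = 14.
This cut is saturated, so no flow can exceed 14.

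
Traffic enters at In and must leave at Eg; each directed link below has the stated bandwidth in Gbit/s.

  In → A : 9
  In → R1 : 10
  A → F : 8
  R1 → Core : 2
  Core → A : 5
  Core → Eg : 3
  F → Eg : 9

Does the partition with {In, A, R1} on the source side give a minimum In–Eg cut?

Yes — it is a minimum cut (capacity 10).

Given cut capacity: 8 + 2 = 10.
Augment In→A→F→Eg: bottleneck 8, flow now 8.
Augment In→R1→Core→Eg: bottleneck 2, flow now 10.
No augmenting path remains; maximum flow = 10.
Cut capacity 10 equals the max flow, so it is a minimum cut.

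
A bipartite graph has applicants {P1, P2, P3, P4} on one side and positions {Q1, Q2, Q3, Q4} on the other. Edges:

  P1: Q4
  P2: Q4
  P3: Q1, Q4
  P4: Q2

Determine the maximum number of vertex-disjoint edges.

Unit-capacity flow: source→left, listed edges, right→sink; max matching = max flow.
Augmenting path P1→Q4 (+1); matched 1.
Augmenting path P3→Q1 (+1); matched 2.
Augmenting path P4→Q2 (+1); matched 3.
No augmenting path remains; maximum matching = 3.
König certificate: {P3, P4, Q4} is a vertex cover of size 3 (every listed pair touches it), so no matching can be larger.

3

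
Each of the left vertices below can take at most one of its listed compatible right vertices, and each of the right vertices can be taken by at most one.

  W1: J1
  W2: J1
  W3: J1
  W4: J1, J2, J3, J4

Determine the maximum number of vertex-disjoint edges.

2

Unit-capacity flow: source→left, listed edges, right→sink; max matching = max flow.
Augmenting path W1→J1 (+1); matched 1.
Augmenting path W4→J2 (+1); matched 2.
No augmenting path remains; maximum matching = 2.
König certificate: {W4, J1} is a vertex cover of size 2 (every listed pair touches it), so no matching can be larger.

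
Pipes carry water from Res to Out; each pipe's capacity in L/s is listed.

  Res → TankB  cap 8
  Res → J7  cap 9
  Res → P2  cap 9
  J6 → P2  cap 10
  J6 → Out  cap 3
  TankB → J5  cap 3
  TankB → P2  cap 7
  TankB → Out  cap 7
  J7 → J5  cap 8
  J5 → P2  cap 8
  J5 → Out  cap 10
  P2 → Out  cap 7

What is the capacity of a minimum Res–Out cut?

23

Augment Res→TankB→Out: bottleneck 7, flow now 7.
Augment Res→P2→Out: bottleneck 7, flow now 14.
Augment Res→TankB→J5→Out: bottleneck 1, flow now 15.
Augment Res→J7→J5→Out: bottleneck 8, flow now 23.
No augmenting path remains; maximum flow = 23.
By max-flow min-cut, the minimum cut capacity equals the max flow.
In the residual graph, reachable from Res: {Res, J7, P2}.
Min-cut edges: Res→TankB (8), J7→J5 (8), P2→Out (7); capacity 8 + 8 + 7 = 23.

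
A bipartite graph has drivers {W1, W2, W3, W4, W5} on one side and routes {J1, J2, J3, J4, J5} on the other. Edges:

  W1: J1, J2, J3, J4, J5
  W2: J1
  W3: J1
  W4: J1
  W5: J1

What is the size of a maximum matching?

2

Unit-capacity flow: source→left, listed edges, right→sink; max matching = max flow.
Augmenting path W1→J1 (+1); matched 1.
Augmenting path W2→J1→W1→J2 (+1); matched 2.
No augmenting path remains; maximum matching = 2.
König certificate: {W1, J1} is a vertex cover of size 2 (every listed pair touches it), so no matching can be larger.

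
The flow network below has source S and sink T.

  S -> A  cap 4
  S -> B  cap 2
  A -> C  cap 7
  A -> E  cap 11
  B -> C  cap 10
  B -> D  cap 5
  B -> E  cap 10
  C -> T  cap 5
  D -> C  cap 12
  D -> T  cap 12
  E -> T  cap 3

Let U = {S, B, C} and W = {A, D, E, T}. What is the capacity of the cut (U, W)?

24

Edges leaving {S, B, C}: S→A (4), B→D (5), B→E (10), C→T (5).
Cut capacity = 4 + 5 + 10 + 5 = 24.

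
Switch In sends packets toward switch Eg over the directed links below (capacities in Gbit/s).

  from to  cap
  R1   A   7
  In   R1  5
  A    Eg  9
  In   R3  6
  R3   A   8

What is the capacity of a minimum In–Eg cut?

9

Augment In→R1→A→Eg: bottleneck 5, flow now 5.
Augment In→R3→A→Eg: bottleneck 4, flow now 9.
No augmenting path remains; maximum flow = 9.
By max-flow min-cut, the minimum cut capacity equals the max flow.
In the residual graph, reachable from In: {In, R1, R3, A}.
Min-cut edges: A→Eg (9); capacity 9 = 9.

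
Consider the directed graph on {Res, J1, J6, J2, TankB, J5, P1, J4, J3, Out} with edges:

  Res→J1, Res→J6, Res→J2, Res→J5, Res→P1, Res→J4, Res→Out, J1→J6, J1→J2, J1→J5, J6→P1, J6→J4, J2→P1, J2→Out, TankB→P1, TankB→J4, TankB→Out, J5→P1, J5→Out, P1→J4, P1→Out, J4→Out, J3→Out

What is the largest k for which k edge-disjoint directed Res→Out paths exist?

Assign every edge capacity 1; by Menger, the answer equals the max flow.
Path Res→Out (+1); total 1.
Path Res→J2→Out (+1); total 2.
Path Res→J5→Out (+1); total 3.
Path Res→P1→Out (+1); total 4.
Path Res→J4→Out (+1); total 5.
No residual Res→Out path; max flow = 5.
Certifying cut of size 5: {J2→Out, J4→Out, J5→Out, P1→Out, Res→Out}.

5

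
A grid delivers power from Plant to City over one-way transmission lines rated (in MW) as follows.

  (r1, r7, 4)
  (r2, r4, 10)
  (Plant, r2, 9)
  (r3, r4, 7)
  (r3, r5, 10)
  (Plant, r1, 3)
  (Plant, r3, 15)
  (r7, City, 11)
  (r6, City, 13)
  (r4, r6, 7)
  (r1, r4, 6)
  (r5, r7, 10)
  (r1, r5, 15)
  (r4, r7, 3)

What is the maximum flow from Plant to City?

Augment Plant→r1→r7→City: bottleneck 3, flow now 3.
Augment Plant→r2→r4→r6→City: bottleneck 7, flow now 10.
Augment Plant→r2→r4→r7→City: bottleneck 2, flow now 12.
Augment Plant→r3→r4→r7→City: bottleneck 1, flow now 13.
Augment Plant→r3→r5→r7→City: bottleneck 5, flow now 18.
No augmenting path remains; maximum flow = 18.
In the residual graph, reachable from Plant: {Plant, r1, r2, r3, r4, r5, r7}.
Min-cut edges: r4→r6 (7), r7→City (11); capacity 7 + 11 = 18.
This cut is saturated, so no flow can exceed 18.

18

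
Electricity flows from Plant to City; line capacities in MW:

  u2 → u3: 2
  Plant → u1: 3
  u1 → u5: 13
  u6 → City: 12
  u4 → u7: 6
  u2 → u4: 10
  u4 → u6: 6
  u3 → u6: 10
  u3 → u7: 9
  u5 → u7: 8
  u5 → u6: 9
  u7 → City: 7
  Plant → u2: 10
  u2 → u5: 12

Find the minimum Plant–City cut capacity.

Augment Plant→u1→u5→u6→City: bottleneck 3, flow now 3.
Augment Plant→u2→u3→u6→City: bottleneck 2, flow now 5.
Augment Plant→u2→u4→u6→City: bottleneck 6, flow now 11.
Augment Plant→u2→u4→u7→City: bottleneck 2, flow now 13.
No augmenting path remains; maximum flow = 13.
By max-flow min-cut, the minimum cut capacity equals the max flow.
In the residual graph, reachable from Plant: {Plant}.
Min-cut edges: Plant→u1 (3), Plant→u2 (10); capacity 3 + 10 = 13.

13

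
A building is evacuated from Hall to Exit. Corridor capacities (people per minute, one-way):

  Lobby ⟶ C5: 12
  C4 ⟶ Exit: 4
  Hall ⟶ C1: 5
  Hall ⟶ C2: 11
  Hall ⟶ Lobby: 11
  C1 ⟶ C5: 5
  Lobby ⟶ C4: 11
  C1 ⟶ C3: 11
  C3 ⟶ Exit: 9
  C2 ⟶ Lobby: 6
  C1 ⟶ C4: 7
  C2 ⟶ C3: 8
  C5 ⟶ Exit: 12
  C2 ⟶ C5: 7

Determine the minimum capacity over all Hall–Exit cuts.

25

Augment Hall→C1→C5→Exit: bottleneck 5, flow now 5.
Augment Hall→Lobby→C5→Exit: bottleneck 7, flow now 12.
Augment Hall→Lobby→C4→Exit: bottleneck 4, flow now 16.
Augment Hall→C2→C3→Exit: bottleneck 8, flow now 24.
Augment Hall→C2→C5→C1→C3→Exit: bottleneck 1, flow now 25. (uses reverse residual edge)
No augmenting path remains; maximum flow = 25.
By max-flow min-cut, the minimum cut capacity equals the max flow.
In the residual graph, reachable from Hall: {Hall, C1, Lobby, C2, C5, C3, C4}.
Min-cut edges: C5→Exit (12), C3→Exit (9), C4→Exit (4); capacity 12 + 9 + 4 = 25.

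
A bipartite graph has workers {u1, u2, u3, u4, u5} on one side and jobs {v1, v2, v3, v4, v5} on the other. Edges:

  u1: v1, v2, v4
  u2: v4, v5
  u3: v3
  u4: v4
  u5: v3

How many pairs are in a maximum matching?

4

Unit-capacity flow: source→left, listed edges, right→sink; max matching = max flow.
Augmenting path u1→v1 (+1); matched 1.
Augmenting path u2→v4 (+1); matched 2.
Augmenting path u3→v3 (+1); matched 3.
Augmenting path u4→v4→u2→v5 (+1); matched 4.
No augmenting path remains; maximum matching = 4.
König certificate: {u1, u2, u4, v3} is a vertex cover of size 4 (every listed pair touches it), so no matching can be larger.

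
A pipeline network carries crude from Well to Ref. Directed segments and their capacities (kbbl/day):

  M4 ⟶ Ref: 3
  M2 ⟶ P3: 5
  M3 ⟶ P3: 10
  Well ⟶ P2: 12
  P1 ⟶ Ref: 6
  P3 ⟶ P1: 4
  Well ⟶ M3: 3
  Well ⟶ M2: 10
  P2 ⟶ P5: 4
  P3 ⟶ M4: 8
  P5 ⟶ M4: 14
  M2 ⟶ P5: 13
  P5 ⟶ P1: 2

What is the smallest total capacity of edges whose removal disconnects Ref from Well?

9

Augment Well→P2→P5→M4→Ref: bottleneck 3, flow now 3.
Augment Well→P2→P5→P1→Ref: bottleneck 1, flow now 4.
Augment Well→M3→P3→P1→Ref: bottleneck 3, flow now 7.
Augment Well→M2→P3→P1→Ref: bottleneck 1, flow now 8.
Augment Well→M2→P5→P1→Ref: bottleneck 1, flow now 9.
No augmenting path remains; maximum flow = 9.
By max-flow min-cut, the minimum cut capacity equals the max flow.
In the residual graph, reachable from Well: {Well, P2, M3, M2, P3, P5, M4}.
Min-cut edges: P3→P1 (4), P5→P1 (2), M4→Ref (3); capacity 4 + 2 + 3 = 9.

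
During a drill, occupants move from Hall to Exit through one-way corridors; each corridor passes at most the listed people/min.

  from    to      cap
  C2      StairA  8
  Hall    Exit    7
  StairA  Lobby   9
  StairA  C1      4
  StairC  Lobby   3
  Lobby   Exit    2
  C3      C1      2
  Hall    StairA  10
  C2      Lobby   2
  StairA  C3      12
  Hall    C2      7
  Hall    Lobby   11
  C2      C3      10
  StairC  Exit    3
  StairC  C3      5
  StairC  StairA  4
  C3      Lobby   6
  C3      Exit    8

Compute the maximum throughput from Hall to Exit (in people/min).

Augment Hall→Exit: bottleneck 7, flow now 7.
Augment Hall→Lobby→Exit: bottleneck 2, flow now 9.
Augment Hall→C2→C3→Exit: bottleneck 7, flow now 16.
Augment Hall→StairA→C3→Exit: bottleneck 1, flow now 17.
No augmenting path remains; maximum flow = 17.
In the residual graph, reachable from Hall: {Hall, C2, StairA, C3, C1, Lobby}.
Min-cut edges: Hall→Exit (7), C3→Exit (8), Lobby→Exit (2); capacity 7 + 8 + 2 = 17.
This cut is saturated, so no flow can exceed 17.

17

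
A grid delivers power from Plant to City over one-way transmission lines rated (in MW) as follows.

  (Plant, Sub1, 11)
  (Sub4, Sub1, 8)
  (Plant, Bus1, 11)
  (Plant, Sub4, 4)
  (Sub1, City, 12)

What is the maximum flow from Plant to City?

12

Augment Plant→Sub1→City: bottleneck 11, flow now 11.
Augment Plant→Sub4→Sub1→City: bottleneck 1, flow now 12.
No augmenting path remains; maximum flow = 12.
In the residual graph, reachable from Plant: {Plant, Bus1, Sub4, Sub1}.
Min-cut edges: Sub1→City (12); capacity 12 = 12.
This cut is saturated, so no flow can exceed 12.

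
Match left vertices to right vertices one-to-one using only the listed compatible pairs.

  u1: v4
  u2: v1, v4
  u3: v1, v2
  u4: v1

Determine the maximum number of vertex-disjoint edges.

3

Unit-capacity flow: source→left, listed edges, right→sink; max matching = max flow.
Augmenting path u1→v4 (+1); matched 1.
Augmenting path u2→v1 (+1); matched 2.
Augmenting path u3→v2 (+1); matched 3.
No augmenting path remains; maximum matching = 3.
König certificate: {u3, v1, v4} is a vertex cover of size 3 (every listed pair touches it), so no matching can be larger.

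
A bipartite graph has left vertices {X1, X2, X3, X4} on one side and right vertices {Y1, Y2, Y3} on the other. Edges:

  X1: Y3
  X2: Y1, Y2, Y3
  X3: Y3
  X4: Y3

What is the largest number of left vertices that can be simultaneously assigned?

2

Unit-capacity flow: source→left, listed edges, right→sink; max matching = max flow.
Augmenting path X1→Y3 (+1); matched 1.
Augmenting path X2→Y1 (+1); matched 2.
No augmenting path remains; maximum matching = 2.
König certificate: {X2, Y3} is a vertex cover of size 2 (every listed pair touches it), so no matching can be larger.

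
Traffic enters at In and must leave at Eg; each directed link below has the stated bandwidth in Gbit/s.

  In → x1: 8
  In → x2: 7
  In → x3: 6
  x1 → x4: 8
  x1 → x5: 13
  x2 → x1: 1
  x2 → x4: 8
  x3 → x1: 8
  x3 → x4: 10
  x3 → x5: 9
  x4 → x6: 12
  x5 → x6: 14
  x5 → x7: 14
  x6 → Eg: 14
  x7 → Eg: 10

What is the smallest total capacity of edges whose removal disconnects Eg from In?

21

Augment In→x1→x4→x6→Eg: bottleneck 8, flow now 8.
Augment In→x2→x4→x6→Eg: bottleneck 4, flow now 12.
Augment In→x3→x5→x6→Eg: bottleneck 2, flow now 14.
Augment In→x3→x5→x7→Eg: bottleneck 4, flow now 18.
Augment In→x2→x1→x5→x7→Eg: bottleneck 1, flow now 19.
Augment In→x2→x4→x1→x5→x7→Eg: bottleneck 2, flow now 21. (uses reverse residual edge)
No augmenting path remains; maximum flow = 21.
By max-flow min-cut, the minimum cut capacity equals the max flow.
In the residual graph, reachable from In: {In}.
Min-cut edges: In→x1 (8), In→x2 (7), In→x3 (6); capacity 8 + 7 + 6 = 21.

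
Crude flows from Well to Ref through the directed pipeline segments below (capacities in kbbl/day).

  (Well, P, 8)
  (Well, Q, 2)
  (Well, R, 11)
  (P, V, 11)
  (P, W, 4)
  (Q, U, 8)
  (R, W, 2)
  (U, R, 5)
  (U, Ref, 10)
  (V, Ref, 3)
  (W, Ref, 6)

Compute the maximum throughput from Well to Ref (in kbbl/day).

Augment Well→P→V→Ref: bottleneck 3, flow now 3.
Augment Well→P→W→Ref: bottleneck 4, flow now 7.
Augment Well→Q→U→Ref: bottleneck 2, flow now 9.
Augment Well→R→W→Ref: bottleneck 2, flow now 11.
No augmenting path remains; maximum flow = 11.
In the residual graph, reachable from Well: {Well, P, R, V}.
Min-cut edges: Well→Q (2), P→W (4), R→W (2), V→Ref (3); capacity 2 + 4 + 2 + 3 = 11.
This cut is saturated, so no flow can exceed 11.

11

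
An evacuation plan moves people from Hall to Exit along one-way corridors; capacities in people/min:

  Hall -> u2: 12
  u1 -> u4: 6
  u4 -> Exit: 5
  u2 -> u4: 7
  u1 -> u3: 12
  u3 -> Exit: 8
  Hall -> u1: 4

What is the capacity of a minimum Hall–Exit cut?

9

Augment Hall→u1→u3→Exit: bottleneck 4, flow now 4.
Augment Hall→u2→u4→Exit: bottleneck 5, flow now 9.
No augmenting path remains; maximum flow = 9.
By max-flow min-cut, the minimum cut capacity equals the max flow.
In the residual graph, reachable from Hall: {Hall, u2, u4}.
Min-cut edges: Hall→u1 (4), u4→Exit (5); capacity 4 + 5 = 9.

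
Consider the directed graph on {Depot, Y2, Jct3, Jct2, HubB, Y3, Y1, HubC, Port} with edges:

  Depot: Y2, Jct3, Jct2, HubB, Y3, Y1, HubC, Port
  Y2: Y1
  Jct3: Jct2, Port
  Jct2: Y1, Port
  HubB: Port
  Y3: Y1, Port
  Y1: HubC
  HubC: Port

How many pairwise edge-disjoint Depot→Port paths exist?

Assign every edge capacity 1; by Menger, the answer equals the max flow.
Path Depot→Port (+1); total 1.
Path Depot→Jct3→Port (+1); total 2.
Path Depot→Jct2→Port (+1); total 3.
Path Depot→HubB→Port (+1); total 4.
Path Depot→Y3→Port (+1); total 5.
Path Depot→HubC→Port (+1); total 6.
No residual Depot→Port path; max flow = 6.
Certifying cut of size 6: {Depot→HubB, Depot→Jct2, Depot→Jct3, Depot→Port, Depot→Y3, HubC→Port}.

6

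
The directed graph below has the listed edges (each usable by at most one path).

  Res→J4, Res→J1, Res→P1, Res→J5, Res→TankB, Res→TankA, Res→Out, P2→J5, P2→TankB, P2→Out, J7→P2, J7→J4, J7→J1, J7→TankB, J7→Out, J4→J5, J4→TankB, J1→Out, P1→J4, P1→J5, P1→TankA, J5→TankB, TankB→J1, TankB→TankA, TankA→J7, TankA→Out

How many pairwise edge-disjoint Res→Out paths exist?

4

Assign every edge capacity 1; by Menger, the answer equals the max flow.
Path Res→Out (+1); total 1.
Path Res→J1→Out (+1); total 2.
Path Res→TankA→Out (+1); total 3.
Path Res→P1→TankA→J7→Out (+1); total 4.
No residual Res→Out path; max flow = 4.
Certifying cut of size 4: {J1→Out, Res→Out, TankA→J7, TankA→Out}.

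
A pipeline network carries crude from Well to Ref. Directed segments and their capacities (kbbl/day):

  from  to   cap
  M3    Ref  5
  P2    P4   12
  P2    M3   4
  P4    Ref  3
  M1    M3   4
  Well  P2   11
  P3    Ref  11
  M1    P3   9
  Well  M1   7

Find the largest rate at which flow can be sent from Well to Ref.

14

Augment Well→P2→M3→Ref: bottleneck 4, flow now 4.
Augment Well→P2→P4→Ref: bottleneck 3, flow now 7.
Augment Well→M1→P3→Ref: bottleneck 7, flow now 14.
No augmenting path remains; maximum flow = 14.
In the residual graph, reachable from Well: {Well, P2, P4}.
Min-cut edges: Well→M1 (7), P2→M3 (4), P4→Ref (3); capacity 7 + 4 + 3 = 14.
This cut is saturated, so no flow can exceed 14.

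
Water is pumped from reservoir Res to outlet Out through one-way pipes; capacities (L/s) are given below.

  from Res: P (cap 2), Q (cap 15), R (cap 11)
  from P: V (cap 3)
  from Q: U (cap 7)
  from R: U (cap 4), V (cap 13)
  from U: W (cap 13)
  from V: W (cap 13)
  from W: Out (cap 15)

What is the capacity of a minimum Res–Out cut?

15

Augment Res→P→V→W→Out: bottleneck 2, flow now 2.
Augment Res→Q→U→W→Out: bottleneck 7, flow now 9.
Augment Res→R→U→W→Out: bottleneck 4, flow now 13.
Augment Res→R→V→W→Out: bottleneck 2, flow now 15.
No augmenting path remains; maximum flow = 15.
By max-flow min-cut, the minimum cut capacity equals the max flow.
In the residual graph, reachable from Res: {Res, P, Q, R, U, V, W}.
Min-cut edges: W→Out (15); capacity 15 = 15.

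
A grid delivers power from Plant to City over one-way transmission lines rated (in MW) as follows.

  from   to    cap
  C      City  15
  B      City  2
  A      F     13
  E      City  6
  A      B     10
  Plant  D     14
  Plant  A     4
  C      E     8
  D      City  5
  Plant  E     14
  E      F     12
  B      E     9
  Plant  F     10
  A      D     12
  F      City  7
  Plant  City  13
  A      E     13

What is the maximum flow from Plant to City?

Augment Plant→City: bottleneck 13, flow now 13.
Augment Plant→D→City: bottleneck 5, flow now 18.
Augment Plant→E→City: bottleneck 6, flow now 24.
Augment Plant→F→City: bottleneck 7, flow now 31.
Augment Plant→A→B→City: bottleneck 2, flow now 33.
No augmenting path remains; maximum flow = 33.
In the residual graph, reachable from Plant: {Plant, A, B, D, E, F}.
Min-cut edges: Plant→City (13), B→City (2), D→City (5), E→City (6), F→City (7); capacity 13 + 2 + 5 + 6 + 7 = 33.
This cut is saturated, so no flow can exceed 33.

33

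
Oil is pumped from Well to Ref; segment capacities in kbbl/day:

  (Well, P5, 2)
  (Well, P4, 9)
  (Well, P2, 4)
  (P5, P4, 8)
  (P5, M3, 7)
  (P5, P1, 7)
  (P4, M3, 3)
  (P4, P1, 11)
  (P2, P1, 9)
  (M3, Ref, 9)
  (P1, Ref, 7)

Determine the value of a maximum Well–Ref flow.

Augment Well→P5→M3→Ref: bottleneck 2, flow now 2.
Augment Well→P4→M3→Ref: bottleneck 3, flow now 5.
Augment Well→P4→P1→Ref: bottleneck 6, flow now 11.
Augment Well→P2→P1→Ref: bottleneck 1, flow now 12.
No augmenting path remains; maximum flow = 12.
In the residual graph, reachable from Well: {Well, P4, P2, P1}.
Min-cut edges: Well→P5 (2), P4→M3 (3), P1→Ref (7); capacity 2 + 3 + 7 = 12.
This cut is saturated, so no flow can exceed 12.

12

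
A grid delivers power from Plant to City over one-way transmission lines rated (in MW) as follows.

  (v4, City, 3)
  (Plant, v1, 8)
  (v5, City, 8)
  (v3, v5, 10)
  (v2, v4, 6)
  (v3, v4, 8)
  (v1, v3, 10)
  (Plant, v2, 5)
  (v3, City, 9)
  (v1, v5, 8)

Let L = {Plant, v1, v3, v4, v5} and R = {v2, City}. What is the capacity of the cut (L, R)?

Edges leaving {Plant, v1, v3, v4, v5}: Plant→v2 (5), v3→City (9), v4→City (3), v5→City (8).
Cut capacity = 5 + 9 + 3 + 8 = 25.

25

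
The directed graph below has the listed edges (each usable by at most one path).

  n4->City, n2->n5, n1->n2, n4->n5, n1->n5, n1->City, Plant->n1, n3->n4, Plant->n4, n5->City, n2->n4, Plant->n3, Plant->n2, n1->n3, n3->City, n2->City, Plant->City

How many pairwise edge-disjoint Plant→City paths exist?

5

Assign every edge capacity 1; by Menger, the answer equals the max flow.
Path Plant→City (+1); total 1.
Path Plant→n1→City (+1); total 2.
Path Plant→n2→City (+1); total 3.
Path Plant→n3→City (+1); total 4.
Path Plant→n4→City (+1); total 5.
No residual Plant→City path; max flow = 5.
Certifying cut of size 5: {Plant→City, Plant→n1, Plant→n2, Plant→n3, Plant→n4}.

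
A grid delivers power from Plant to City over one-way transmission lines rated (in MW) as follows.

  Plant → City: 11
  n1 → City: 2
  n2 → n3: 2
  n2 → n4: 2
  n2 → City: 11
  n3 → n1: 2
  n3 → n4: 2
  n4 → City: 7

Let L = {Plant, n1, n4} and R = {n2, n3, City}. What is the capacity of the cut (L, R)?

Edges leaving {Plant, n1, n4}: Plant→City (11), n1→City (2), n4→City (7).
Cut capacity = 11 + 2 + 7 = 20.

20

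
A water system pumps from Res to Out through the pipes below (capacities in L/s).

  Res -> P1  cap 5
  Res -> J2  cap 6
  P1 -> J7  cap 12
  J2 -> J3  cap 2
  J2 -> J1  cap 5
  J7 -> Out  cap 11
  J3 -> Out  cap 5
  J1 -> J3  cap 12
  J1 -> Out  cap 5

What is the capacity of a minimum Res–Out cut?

11

Augment Res→P1→J7→Out: bottleneck 5, flow now 5.
Augment Res→J2→J3→Out: bottleneck 2, flow now 7.
Augment Res→J2→J1→Out: bottleneck 4, flow now 11.
No augmenting path remains; maximum flow = 11.
By max-flow min-cut, the minimum cut capacity equals the max flow.
In the residual graph, reachable from Res: {Res}.
Min-cut edges: Res→P1 (5), Res→J2 (6); capacity 5 + 6 = 11.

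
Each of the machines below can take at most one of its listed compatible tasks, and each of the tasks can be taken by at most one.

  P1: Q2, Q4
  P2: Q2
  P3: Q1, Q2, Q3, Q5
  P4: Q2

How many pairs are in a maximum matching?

Unit-capacity flow: source→left, listed edges, right→sink; max matching = max flow.
Augmenting path P1→Q2 (+1); matched 1.
Augmenting path P3→Q1 (+1); matched 2.
Augmenting path P2→Q2→P1→Q4 (+1); matched 3.
No augmenting path remains; maximum matching = 3.
König certificate: {P1, P3, Q2} is a vertex cover of size 3 (every listed pair touches it), so no matching can be larger.

3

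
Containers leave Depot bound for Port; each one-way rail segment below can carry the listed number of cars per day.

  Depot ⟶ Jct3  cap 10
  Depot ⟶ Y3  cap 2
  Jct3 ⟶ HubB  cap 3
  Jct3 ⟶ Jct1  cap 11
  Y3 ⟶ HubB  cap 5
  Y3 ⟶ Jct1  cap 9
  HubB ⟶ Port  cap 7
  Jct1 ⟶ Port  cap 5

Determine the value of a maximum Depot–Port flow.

Augment Depot→Jct3→HubB→Port: bottleneck 3, flow now 3.
Augment Depot→Jct3→Jct1→Port: bottleneck 5, flow now 8.
Augment Depot→Y3→HubB→Port: bottleneck 2, flow now 10.
No augmenting path remains; maximum flow = 10.
In the residual graph, reachable from Depot: {Depot, Jct3, Jct1}.
Min-cut edges: Depot→Y3 (2), Jct3→HubB (3), Jct1→Port (5); capacity 2 + 3 + 5 = 10.
This cut is saturated, so no flow can exceed 10.

10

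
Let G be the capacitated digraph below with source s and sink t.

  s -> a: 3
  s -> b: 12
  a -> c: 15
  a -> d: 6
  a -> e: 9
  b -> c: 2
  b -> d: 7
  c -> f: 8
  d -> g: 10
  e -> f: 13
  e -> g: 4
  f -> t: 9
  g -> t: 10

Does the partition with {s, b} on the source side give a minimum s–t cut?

Yes — it is a minimum cut (capacity 12).

Given cut capacity: 3 + 2 + 7 = 12.
Augment s→a→c→f→t: bottleneck 3, flow now 3.
Augment s→b→c→f→t: bottleneck 2, flow now 5.
Augment s→b→d→g→t: bottleneck 7, flow now 12.
No augmenting path remains; maximum flow = 12.
Cut capacity 12 equals the max flow, so it is a minimum cut.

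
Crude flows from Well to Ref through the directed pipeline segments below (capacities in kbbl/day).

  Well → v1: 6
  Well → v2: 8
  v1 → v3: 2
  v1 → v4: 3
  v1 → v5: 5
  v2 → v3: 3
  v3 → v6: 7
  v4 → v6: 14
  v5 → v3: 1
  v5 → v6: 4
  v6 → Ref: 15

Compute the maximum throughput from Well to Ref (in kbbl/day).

Augment Well→v1→v3→v6→Ref: bottleneck 2, flow now 2.
Augment Well→v1→v4→v6→Ref: bottleneck 3, flow now 5.
Augment Well→v1→v5→v6→Ref: bottleneck 1, flow now 6.
Augment Well→v2→v3→v6→Ref: bottleneck 3, flow now 9.
No augmenting path remains; maximum flow = 9.
In the residual graph, reachable from Well: {Well, v2}.
Min-cut edges: Well→v1 (6), v2→v3 (3); capacity 6 + 3 = 9.
This cut is saturated, so no flow can exceed 9.

9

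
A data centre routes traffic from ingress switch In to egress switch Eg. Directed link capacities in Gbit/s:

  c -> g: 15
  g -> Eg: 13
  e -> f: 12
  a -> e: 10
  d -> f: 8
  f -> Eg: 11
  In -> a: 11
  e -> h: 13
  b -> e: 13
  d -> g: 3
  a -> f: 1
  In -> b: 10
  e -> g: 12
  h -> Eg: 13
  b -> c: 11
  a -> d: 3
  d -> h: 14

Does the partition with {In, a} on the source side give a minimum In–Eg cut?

Given cut capacity: 10 + 3 + 10 + 1 = 24.
Augment In→a→f→Eg: bottleneck 1, flow now 1.
Augment In→a→d→f→Eg: bottleneck 3, flow now 4.
Augment In→a→e→f→Eg: bottleneck 7, flow now 11.
Augment In→b→c→g→Eg: bottleneck 10, flow now 21.
No augmenting path remains; maximum flow = 21.
In the residual graph, reachable from In: {In}.
Min-cut edges: In→a (11), In→b (10); capacity 11 + 10 = 21.
Cut capacity 24 exceeds the max flow 21, so it is not minimum.

No — its capacity is 24, but the minimum cut has capacity 21.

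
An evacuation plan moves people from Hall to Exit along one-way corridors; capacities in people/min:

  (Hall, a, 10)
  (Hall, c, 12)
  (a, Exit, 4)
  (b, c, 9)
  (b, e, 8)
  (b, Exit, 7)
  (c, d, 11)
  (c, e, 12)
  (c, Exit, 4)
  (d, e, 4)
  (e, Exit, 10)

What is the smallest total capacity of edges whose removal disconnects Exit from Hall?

16

Augment Hall→a→Exit: bottleneck 4, flow now 4.
Augment Hall→c→Exit: bottleneck 4, flow now 8.
Augment Hall→c→e→Exit: bottleneck 8, flow now 16.
No augmenting path remains; maximum flow = 16.
By max-flow min-cut, the minimum cut capacity equals the max flow.
In the residual graph, reachable from Hall: {Hall, a}.
Min-cut edges: Hall→c (12), a→Exit (4); capacity 12 + 4 = 16.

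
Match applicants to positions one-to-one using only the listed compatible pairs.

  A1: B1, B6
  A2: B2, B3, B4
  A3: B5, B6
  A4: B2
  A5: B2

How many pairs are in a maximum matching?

Unit-capacity flow: source→left, listed edges, right→sink; max matching = max flow.
Augmenting path A1→B1 (+1); matched 1.
Augmenting path A2→B2 (+1); matched 2.
Augmenting path A3→B5 (+1); matched 3.
Augmenting path A4→B2→A2→B3 (+1); matched 4.
No augmenting path remains; maximum matching = 4.
König certificate: {A1, A2, A3, B2} is a vertex cover of size 4 (every listed pair touches it), so no matching can be larger.

4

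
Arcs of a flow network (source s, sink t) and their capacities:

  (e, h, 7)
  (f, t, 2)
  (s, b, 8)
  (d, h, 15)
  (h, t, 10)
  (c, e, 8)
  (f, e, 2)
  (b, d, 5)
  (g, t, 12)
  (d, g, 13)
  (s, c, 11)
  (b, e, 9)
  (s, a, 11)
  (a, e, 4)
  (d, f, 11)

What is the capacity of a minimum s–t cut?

Augment s→a→e→h→t: bottleneck 4, flow now 4.
Augment s→b→d→f→t: bottleneck 2, flow now 6.
Augment s→b→d→g→t: bottleneck 3, flow now 9.
Augment s→b→e→h→t: bottleneck 3, flow now 12.
No augmenting path remains; maximum flow = 12.
By max-flow min-cut, the minimum cut capacity equals the max flow.
In the residual graph, reachable from s: {s, a, b, c, e}.
Min-cut edges: b→d (5), e→h (7); capacity 5 + 7 = 12.

12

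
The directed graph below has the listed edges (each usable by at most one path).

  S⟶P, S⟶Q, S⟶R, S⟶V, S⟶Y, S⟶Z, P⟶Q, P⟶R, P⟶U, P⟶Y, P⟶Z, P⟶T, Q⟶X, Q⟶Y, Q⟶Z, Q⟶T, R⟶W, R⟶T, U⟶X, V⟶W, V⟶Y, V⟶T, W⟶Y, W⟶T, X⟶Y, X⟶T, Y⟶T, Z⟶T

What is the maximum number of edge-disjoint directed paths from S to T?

6

Assign every edge capacity 1; by Menger, the answer equals the max flow.
Path S→P→T (+1); total 1.
Path S→Q→T (+1); total 2.
Path S→R→T (+1); total 3.
Path S→V→T (+1); total 4.
Path S→Y→T (+1); total 5.
Path S→Z→T (+1); total 6.
No residual S→T path; max flow = 6.
Certifying cut of size 6: {S→P, S→Q, S→R, S→V, S→Y, S→Z}.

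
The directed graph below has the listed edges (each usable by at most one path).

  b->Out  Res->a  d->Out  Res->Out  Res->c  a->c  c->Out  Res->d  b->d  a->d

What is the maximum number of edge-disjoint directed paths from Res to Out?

Assign every edge capacity 1; by Menger, the answer equals the max flow.
Path Res→Out (+1); total 1.
Path Res→c→Out (+1); total 2.
Path Res→d→Out (+1); total 3.
No residual Res→Out path; max flow = 3.
Certifying cut of size 3: {Res→Out, c→Out, d→Out}.

3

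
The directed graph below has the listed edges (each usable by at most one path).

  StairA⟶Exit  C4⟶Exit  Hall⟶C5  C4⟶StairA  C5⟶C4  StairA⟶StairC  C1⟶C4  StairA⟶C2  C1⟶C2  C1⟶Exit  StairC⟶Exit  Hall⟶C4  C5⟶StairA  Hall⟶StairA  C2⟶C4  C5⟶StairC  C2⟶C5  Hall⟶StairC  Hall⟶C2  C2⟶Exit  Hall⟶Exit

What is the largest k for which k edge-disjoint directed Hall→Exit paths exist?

Assign every edge capacity 1; by Menger, the answer equals the max flow.
Path Hall→Exit (+1); total 1.
Path Hall→C2→Exit (+1); total 2.
Path Hall→StairC→Exit (+1); total 3.
Path Hall→StairA→Exit (+1); total 4.
Path Hall→C4→Exit (+1); total 5.
No residual Hall→Exit path; max flow = 5.
Certifying cut of size 5: {C2→Exit, C4→Exit, Hall→Exit, StairA→Exit, StairC→Exit}.

5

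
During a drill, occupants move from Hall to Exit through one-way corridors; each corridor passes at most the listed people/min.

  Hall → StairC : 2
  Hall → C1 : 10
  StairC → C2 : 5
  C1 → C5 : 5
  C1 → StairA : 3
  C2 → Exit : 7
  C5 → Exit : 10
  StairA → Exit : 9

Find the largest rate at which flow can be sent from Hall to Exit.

Augment Hall→StairC→C2→Exit: bottleneck 2, flow now 2.
Augment Hall→C1→C5→Exit: bottleneck 5, flow now 7.
Augment Hall→C1→StairA→Exit: bottleneck 3, flow now 10.
No augmenting path remains; maximum flow = 10.
In the residual graph, reachable from Hall: {Hall, C1}.
Min-cut edges: Hall→StairC (2), C1→C5 (5), C1→StairA (3); capacity 2 + 5 + 3 = 10.
This cut is saturated, so no flow can exceed 10.

10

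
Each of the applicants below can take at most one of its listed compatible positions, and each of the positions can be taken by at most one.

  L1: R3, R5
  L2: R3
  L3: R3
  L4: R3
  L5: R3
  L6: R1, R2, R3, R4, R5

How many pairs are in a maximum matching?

3

Unit-capacity flow: source→left, listed edges, right→sink; max matching = max flow.
Augmenting path L1→R3 (+1); matched 1.
Augmenting path L6→R1 (+1); matched 2.
Augmenting path L2→R3→L1→R5 (+1); matched 3.
No augmenting path remains; maximum matching = 3.
König certificate: {L1, L6, R3} is a vertex cover of size 3 (every listed pair touches it), so no matching can be larger.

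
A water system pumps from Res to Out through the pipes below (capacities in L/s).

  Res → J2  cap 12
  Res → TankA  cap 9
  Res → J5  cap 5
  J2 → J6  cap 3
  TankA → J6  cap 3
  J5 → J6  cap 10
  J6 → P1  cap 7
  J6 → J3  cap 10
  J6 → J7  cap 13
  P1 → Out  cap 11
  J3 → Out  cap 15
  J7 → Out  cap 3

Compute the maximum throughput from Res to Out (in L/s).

Augment Res→J2→J6→P1→Out: bottleneck 3, flow now 3.
Augment Res→TankA→J6→P1→Out: bottleneck 3, flow now 6.
Augment Res→J5→J6→P1→Out: bottleneck 1, flow now 7.
Augment Res→J5→J6→J3→Out: bottleneck 4, flow now 11.
No augmenting path remains; maximum flow = 11.
In the residual graph, reachable from Res: {Res, J2, TankA}.
Min-cut edges: Res→J5 (5), J2→J6 (3), TankA→J6 (3); capacity 5 + 3 + 3 = 11.
This cut is saturated, so no flow can exceed 11.

11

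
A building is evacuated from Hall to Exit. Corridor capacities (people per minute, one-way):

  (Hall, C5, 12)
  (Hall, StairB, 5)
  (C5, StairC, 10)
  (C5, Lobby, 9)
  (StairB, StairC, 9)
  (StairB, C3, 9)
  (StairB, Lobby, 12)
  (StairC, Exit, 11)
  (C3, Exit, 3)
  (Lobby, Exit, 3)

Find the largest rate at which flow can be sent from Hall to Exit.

17

Augment Hall→C5→StairC→Exit: bottleneck 10, flow now 10.
Augment Hall→C5→Lobby→Exit: bottleneck 2, flow now 12.
Augment Hall→StairB→StairC→Exit: bottleneck 1, flow now 13.
Augment Hall→StairB→C3→Exit: bottleneck 3, flow now 16.
Augment Hall→StairB→Lobby→Exit: bottleneck 1, flow now 17.
No augmenting path remains; maximum flow = 17.
In the residual graph, reachable from Hall: {Hall}.
Min-cut edges: Hall→C5 (12), Hall→StairB (5); capacity 12 + 5 = 17.
This cut is saturated, so no flow can exceed 17.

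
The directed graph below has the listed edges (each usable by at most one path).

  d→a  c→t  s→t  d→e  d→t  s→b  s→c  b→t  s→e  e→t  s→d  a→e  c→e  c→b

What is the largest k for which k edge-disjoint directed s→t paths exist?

5

Assign every edge capacity 1; by Menger, the answer equals the max flow.
Path s→t (+1); total 1.
Path s→b→t (+1); total 2.
Path s→c→t (+1); total 3.
Path s→d→t (+1); total 4.
Path s→e→t (+1); total 5.
No residual s→t path; max flow = 5.
Certifying cut of size 5: {s→b, s→c, s→d, s→e, s→t}.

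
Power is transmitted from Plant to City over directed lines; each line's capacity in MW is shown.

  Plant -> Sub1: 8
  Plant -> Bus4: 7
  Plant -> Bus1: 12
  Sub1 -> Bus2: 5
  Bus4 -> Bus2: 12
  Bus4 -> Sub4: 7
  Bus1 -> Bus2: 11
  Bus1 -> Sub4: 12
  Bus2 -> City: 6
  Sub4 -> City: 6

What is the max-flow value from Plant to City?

12

Augment Plant→Sub1→Bus2→City: bottleneck 5, flow now 5.
Augment Plant→Bus4→Bus2→City: bottleneck 1, flow now 6.
Augment Plant→Bus4→Sub4→City: bottleneck 6, flow now 12.
No augmenting path remains; maximum flow = 12.
In the residual graph, reachable from Plant: {Plant, Sub1, Bus4, Bus1, Bus2, Sub4}.
Min-cut edges: Bus2→City (6), Sub4→City (6); capacity 6 + 6 = 12.
This cut is saturated, so no flow can exceed 12.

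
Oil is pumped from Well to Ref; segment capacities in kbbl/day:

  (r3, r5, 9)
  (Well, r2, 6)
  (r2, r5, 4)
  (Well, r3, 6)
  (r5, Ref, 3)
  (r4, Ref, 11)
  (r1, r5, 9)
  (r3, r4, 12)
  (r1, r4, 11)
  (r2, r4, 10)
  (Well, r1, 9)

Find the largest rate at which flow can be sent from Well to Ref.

14

Augment Well→r1→r4→Ref: bottleneck 9, flow now 9.
Augment Well→r2→r4→Ref: bottleneck 2, flow now 11.
Augment Well→r2→r5→Ref: bottleneck 3, flow now 14.
No augmenting path remains; maximum flow = 14.
In the residual graph, reachable from Well: {Well, r1, r2, r3, r4, r5}.
Min-cut edges: r4→Ref (11), r5→Ref (3); capacity 11 + 3 = 14.
This cut is saturated, so no flow can exceed 14.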